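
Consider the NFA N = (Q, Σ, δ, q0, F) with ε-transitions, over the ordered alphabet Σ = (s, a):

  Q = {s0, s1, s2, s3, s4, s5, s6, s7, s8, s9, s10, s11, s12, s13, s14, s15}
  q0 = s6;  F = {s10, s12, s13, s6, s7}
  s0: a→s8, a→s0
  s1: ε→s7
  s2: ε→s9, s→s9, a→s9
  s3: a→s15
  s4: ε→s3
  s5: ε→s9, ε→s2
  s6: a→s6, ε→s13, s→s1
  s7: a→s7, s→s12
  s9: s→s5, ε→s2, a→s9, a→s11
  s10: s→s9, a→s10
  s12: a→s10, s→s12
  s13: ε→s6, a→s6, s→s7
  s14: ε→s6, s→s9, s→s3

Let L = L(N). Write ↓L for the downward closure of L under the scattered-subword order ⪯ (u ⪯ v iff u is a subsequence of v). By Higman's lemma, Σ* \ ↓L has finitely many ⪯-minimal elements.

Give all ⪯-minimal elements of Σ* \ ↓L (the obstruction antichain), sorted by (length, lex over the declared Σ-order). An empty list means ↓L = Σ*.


|Q|=16, |F|=5, |δ|=29 (9 ε).
min D↑ (5 st, q0=0, F={4}): 0:s→1,a→0 1:s→2,a→1 2:s→2,a→3 3:s→4,a→3 4:s→4,a→4 (ε-aug+det+¬).
'ssas': N↓-sim [10, 8, 6, 5, 4] end={s11,s2,s5,s9} rej; 4/4 single-dels accept.
1 minimals (antichain).

min(Σ*\↓L) = [ssas].


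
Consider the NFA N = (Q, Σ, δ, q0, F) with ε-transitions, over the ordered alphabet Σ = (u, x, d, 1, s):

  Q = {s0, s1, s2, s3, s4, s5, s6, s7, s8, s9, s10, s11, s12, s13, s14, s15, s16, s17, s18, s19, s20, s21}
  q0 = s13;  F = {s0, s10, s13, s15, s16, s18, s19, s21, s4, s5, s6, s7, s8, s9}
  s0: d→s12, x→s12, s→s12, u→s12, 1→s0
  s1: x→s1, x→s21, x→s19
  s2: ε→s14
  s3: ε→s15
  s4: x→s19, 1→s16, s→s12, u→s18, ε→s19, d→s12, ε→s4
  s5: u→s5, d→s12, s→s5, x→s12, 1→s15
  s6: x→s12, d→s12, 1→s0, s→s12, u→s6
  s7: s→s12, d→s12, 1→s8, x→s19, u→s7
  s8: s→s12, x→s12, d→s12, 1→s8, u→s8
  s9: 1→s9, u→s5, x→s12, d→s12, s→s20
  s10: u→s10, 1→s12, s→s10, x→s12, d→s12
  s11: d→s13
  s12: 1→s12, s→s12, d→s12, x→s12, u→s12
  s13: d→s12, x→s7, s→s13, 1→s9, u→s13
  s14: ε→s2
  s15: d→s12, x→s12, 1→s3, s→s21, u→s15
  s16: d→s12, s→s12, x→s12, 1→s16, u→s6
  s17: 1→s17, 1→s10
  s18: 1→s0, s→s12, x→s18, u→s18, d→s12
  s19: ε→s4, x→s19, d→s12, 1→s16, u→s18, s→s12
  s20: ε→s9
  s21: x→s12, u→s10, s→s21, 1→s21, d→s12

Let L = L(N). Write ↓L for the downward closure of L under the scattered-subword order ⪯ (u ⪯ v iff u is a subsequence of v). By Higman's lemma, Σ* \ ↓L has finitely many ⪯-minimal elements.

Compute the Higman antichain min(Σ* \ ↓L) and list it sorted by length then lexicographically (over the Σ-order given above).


A = [d, xs, 1x, xxu1u, 1u1su1].

|Q|=22, |F|=14, |δ|=88 (7 ε).
min D↑ (14 st, q0=0, F={2}): 0:u→0,x→1,d→2,1→3,s→0 1:u→1,x→4,d→2,1→5,s→2 2:u→2,x→2,d→2,1→2,s→2 3:u→6,x→2,d→2,1→3,s→3 4:u→7,x→4,d→2,1→8,s→2 5:u→5,x→2,d→2,1→5,s→2 6:u→6,x→2,d→2,1→9,s→6 7:u→7,x→7,d→2,1→10,s→2 8:u→11,x→2,d→2,1→8,s→2 9:u→9,x→2,d→2,1→9,s→12 10:u→2,x→2,d→2,1→10,s→2 11:u→11,x→2,d→2,1→10,s→2 12:u→13,x→2,d→2,1→12,s→12 13:u→13,x→2,d→2,1→2,s→13 (ε-aug+det+¬).
'd': |S_i|=[17, 1] end={s12} — reject; 1/1 del acc.
'xs': |S_i|=[17, 9, 1] end={s12} rej; 2/2 single-dels accept.
'1x': N↓-sim [17, 12, 1] end={s12} — reject; 2/2 del acc.
'xxu1u': N↓-sim [17, 9, 7, 4, 2, 1] end={s12} ∉↓L; 5/5 deletions ∈↓L.
'1u1su1': |S_i|=[17, 12, 9, 7, 3, 2, 1] end={s12} ∉↓L; 6/6 del acc.
5 obstructions.


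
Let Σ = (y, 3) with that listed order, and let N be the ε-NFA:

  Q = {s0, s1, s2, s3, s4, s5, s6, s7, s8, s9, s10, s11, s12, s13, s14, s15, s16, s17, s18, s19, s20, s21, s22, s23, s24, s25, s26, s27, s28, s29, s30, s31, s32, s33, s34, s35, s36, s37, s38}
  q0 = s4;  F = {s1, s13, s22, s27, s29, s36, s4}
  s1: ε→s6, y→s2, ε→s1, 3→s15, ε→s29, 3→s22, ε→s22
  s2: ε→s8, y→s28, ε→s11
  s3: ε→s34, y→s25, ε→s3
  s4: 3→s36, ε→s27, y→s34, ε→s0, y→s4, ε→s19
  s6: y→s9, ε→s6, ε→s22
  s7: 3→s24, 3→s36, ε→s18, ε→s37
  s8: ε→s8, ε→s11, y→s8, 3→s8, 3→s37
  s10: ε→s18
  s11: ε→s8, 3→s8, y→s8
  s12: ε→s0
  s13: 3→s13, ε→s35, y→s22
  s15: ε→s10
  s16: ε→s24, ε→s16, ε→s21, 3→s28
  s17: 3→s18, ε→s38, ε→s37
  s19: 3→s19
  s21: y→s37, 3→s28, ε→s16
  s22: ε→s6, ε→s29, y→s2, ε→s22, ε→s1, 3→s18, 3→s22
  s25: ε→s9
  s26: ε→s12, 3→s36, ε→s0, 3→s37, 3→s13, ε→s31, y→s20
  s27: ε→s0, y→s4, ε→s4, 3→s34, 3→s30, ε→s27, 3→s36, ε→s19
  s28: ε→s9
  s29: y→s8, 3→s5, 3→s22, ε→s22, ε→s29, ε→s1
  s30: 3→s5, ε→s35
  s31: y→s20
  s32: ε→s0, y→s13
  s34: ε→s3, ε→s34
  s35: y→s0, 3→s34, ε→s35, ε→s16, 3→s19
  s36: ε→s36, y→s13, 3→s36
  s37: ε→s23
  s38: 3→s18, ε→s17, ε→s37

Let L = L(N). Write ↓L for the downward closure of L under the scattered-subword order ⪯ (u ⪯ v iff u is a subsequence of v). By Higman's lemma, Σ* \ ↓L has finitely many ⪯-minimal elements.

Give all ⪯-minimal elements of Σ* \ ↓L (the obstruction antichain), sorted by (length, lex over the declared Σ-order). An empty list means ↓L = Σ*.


min(Σ*\↓L) = [3yyy].

|Q|=39, |F|=7, |δ|=100 (54 ε).
min D↑ (5 st, q0=0, F={4}): 0:y→0,3→1 1:y→2,3→1 2:y→3,3→2 3:y→4,3→3 4:y→4,3→4.
'3yyy': |S_i|=[29, 27, 25, 17, 7] end={s11,s2,s23,s28,s37,s8,s9} — reject; 4/4 del acc.
1 minimals (antichain).


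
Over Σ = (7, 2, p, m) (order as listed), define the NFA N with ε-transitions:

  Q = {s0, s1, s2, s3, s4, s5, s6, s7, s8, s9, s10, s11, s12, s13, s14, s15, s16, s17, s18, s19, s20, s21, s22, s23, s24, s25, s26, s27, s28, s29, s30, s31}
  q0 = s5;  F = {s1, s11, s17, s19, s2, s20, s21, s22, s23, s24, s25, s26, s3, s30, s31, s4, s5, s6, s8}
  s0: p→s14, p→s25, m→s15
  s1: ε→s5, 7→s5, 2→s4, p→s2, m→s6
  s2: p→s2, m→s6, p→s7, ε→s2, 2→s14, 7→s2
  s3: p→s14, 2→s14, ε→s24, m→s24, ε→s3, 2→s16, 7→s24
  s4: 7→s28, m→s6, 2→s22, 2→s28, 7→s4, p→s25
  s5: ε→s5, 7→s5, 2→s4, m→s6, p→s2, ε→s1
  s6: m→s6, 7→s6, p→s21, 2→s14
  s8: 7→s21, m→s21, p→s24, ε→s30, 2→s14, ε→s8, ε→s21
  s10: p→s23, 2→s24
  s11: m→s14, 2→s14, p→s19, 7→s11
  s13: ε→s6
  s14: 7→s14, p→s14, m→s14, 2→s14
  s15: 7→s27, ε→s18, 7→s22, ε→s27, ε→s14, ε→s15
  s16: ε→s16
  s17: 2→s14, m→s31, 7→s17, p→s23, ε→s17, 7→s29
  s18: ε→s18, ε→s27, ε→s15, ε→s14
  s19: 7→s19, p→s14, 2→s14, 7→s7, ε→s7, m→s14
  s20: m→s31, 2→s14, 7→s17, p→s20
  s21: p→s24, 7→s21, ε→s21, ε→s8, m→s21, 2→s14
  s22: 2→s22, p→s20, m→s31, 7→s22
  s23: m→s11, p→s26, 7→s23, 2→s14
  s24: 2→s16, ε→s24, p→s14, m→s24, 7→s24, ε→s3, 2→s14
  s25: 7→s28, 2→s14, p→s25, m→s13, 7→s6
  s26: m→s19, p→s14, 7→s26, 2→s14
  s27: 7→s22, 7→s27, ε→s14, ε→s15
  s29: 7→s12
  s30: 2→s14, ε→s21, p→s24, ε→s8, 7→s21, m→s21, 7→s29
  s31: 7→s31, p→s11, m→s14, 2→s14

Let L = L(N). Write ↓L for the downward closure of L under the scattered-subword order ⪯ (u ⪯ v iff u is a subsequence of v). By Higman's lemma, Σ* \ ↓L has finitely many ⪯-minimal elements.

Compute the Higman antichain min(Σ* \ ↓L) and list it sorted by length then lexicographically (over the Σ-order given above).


A = [p2, m2, 22mm, mppp, 2p7ppp].

|Q|=32, |F|=19, |δ|=128 (29 ε).
min D↑ (16 st, q0=0, F={6}): 0:7→0,2→1,p→2,m→3 1:7→1,2→4,p→5,m→3 2:7→2,2→6,p→2,m→3 3:7→3,2→6,p→7,m→3 4:7→4,2→4,p→8,m→9 5:7→3,2→6,p→5,m→3 6:7→6,2→6,p→6,m→6 7:7→7,2→6,p→10,m→7 8:7→11,2→6,p→8,m→9 9:7→9,2→6,p→12,m→6 10:7→10,2→6,p→6,m→10 11:7→11,2→6,p→13,m→9 12:7→12,2→6,p→14,m→6 13:7→13,2→6,p→15,m→12 14:7→14,2→6,p→6,m→6 15:7→15,2→6,p→6,m→14 [Hopcroft].
'p2': |S_i|=[26, 22, 2] end={s14,s16} rej; 2/2 single-dels accept.
'm2': |S_i|=[26, 15, 2] end={s14,s16} ∉↓L; 2/2 del acc.
'22mm': run [26, 23, 14, 5, 1] end={s14} — reject; 4/4 single-dels accept.
'mppp': N↓-sim [26, 15, 12, 6, 1] end={s14} rej; 4/4 del acc.
'2p7ppp': N↓-sim [26, 23, 21, 18, 14, 7, 1] end={s14} — reject; 6/6 deletions ∈↓L.
5 words, ⪯-incomp.


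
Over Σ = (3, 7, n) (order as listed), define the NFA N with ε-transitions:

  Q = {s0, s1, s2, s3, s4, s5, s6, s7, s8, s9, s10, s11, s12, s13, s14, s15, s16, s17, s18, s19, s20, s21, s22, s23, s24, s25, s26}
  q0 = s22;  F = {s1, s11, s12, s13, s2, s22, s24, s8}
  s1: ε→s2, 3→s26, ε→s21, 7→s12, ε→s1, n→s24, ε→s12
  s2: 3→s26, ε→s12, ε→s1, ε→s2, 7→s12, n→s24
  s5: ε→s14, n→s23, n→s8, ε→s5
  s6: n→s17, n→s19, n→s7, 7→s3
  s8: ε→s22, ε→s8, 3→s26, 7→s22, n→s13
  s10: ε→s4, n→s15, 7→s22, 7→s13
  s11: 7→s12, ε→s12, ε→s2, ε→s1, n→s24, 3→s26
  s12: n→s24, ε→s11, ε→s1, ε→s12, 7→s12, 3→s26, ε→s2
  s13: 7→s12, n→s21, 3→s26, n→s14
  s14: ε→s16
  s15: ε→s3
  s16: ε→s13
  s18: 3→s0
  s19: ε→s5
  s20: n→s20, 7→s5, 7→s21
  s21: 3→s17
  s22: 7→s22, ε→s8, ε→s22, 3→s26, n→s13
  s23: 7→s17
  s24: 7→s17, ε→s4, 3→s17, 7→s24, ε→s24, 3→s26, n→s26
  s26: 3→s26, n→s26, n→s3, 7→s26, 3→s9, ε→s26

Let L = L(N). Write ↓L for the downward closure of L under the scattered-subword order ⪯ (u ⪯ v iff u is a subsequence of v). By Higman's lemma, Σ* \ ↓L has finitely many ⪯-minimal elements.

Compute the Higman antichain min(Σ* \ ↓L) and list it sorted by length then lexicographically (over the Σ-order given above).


min(Σ*\↓L) = [3, n7nn].

|Q|=27, |F|=8, |δ|=75 (28 ε).
min D↑ (5 st, q0=0, F={1}): 0:3→1,7→0,n→2 1:3→1,7→1,n→1 2:3→1,7→3,n→2 3:3→1,7→3,n→4 4:3→1,7→4,n→1 (ε-aug+det+¬).
'3': |S_i|=[16, 4] end={s17,s26,s3,s9} — reject; 1/1 single-dels accept.
'n7nn': run [16, 14, 11, 6, 3] end={s26,s3,s9} ∉↓L; 4/4 del acc.
2 words, ⪯-incomp.


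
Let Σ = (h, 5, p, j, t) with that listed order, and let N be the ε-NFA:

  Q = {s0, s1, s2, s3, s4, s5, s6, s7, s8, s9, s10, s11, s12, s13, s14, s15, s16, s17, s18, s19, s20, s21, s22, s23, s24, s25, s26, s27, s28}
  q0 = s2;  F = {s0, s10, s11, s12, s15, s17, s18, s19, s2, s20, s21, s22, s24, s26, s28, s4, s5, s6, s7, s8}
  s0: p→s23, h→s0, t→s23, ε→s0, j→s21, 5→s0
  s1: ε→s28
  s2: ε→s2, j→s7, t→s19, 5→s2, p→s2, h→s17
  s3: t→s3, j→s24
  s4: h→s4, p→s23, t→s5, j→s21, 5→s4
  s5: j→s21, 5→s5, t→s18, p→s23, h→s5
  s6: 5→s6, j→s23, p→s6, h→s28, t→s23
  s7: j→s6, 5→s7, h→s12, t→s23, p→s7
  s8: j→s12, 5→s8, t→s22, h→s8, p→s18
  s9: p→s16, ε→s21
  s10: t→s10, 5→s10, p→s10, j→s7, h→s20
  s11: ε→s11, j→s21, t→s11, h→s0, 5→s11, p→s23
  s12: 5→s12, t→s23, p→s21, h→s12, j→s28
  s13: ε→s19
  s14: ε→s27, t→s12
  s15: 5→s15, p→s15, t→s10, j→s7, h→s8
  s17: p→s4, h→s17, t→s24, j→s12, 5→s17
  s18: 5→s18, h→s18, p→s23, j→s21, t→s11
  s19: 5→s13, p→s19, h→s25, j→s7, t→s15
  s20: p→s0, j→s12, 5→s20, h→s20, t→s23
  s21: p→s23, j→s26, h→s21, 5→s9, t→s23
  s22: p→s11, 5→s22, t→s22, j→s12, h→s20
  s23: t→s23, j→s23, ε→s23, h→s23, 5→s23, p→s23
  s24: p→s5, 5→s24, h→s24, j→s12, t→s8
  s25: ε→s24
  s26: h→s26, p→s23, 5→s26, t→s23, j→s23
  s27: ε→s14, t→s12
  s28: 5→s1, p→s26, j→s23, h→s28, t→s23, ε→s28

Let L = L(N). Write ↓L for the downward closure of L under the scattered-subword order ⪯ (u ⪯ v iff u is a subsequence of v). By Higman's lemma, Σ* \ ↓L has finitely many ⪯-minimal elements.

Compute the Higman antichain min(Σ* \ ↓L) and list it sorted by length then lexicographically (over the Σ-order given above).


A = [jt, hpp, jjj, tttht].

|Q|=29, |F|=20, |δ|=121 (11 ε).
min D↑ (21 st, q0=0, F={8}): 0:h→1,5→0,p→0,j→2,t→3 1:h→1,5→1,p→4,j→5,t→6 2:h→5,5→2,p→2,j→7,t→8 3:h→6,5→3,p→3,j→2,t→9 4:h→4,5→4,p→8,j→10,t→11 5:h→5,5→5,p→10,j→12,t→8 6:h→6,5→6,p→11,j→5,t→13 7:h→12,5→7,p→7,j→8,t→8 8:h→8,5→8,p→8,j→8,t→8 9:h→13,5→9,p→9,j→2,t→14 10:h→10,5→10,p→8,j→15,t→8 11:h→11,5→11,p→8,j→10,t→16 12:h→12,5→12,p→15,j→8,t→8 13:h→13,5→13,p→16,j→5,t→17 14:h→18,5→14,p→14,j→2,t→14 15:h→15,5→15,p→8,j→8,t→8 16:h→16,5→16,p→8,j→10,t→19 17:h→18,5→17,p→19,j→5,t→17 18:h→18,5→18,p→20,j→5,t→8 19:h→20,5→19,p→8,j→10,t→19 20:h→20,5→20,p→8,j→10,t→8 (ε-aug+det+¬).
'jt': |S_i|=[26, 10, 1] end={s23} rej; 2/2 single-dels accept.
'hpp': N↓-sim [26, 19, 10, 2] end={s16,s23} ∉↓L; 3/3 deletions ∈↓L.
'jjj': N↓-sim [26, 10, 5, 1] end={s23} ∉↓L; 3/3 single-dels accept.
'tttht': run [26, 23, 18, 15, 10, 1] end={s23} rej; 5/5 del acc.
4 obstructions.


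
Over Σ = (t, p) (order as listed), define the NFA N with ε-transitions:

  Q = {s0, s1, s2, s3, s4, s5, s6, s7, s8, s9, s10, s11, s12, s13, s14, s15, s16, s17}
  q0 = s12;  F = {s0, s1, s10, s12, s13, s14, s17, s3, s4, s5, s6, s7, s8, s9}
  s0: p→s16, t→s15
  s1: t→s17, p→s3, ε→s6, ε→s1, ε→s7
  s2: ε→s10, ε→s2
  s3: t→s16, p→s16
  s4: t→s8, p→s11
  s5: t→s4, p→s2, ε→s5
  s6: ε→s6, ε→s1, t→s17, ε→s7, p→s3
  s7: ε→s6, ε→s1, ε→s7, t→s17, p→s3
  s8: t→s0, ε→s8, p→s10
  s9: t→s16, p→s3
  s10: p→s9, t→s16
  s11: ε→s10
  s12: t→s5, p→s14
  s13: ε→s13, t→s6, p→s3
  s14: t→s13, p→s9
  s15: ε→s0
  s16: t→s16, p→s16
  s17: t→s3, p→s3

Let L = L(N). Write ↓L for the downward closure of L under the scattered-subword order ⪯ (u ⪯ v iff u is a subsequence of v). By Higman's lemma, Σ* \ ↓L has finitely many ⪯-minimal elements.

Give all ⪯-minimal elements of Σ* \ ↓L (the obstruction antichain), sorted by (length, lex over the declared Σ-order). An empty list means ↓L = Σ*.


Antichain: [tpt, ppt, ptpp, pppp, ttttp, pttttt].

|Q|=18, |F|=14, |δ|=46 (16 ε).
min D↑ (13 st, q0=0, F={8}): 0:t→1,p→2 1:t→3,p→4 2:t→5,p→6 3:t→7,p→4 4:t→8,p→6 5:t→9,p→10 6:t→8,p→10 7:t→11,p→4 8:t→8,p→8 9:t→12,p→10 10:t→8,p→8 11:t→11,p→8 12:t→10,p→10.
'tpt': |S_i|=[18, 16, 6, 1] end={s16} rej; 3/3 deletions ∈↓L.
'ppt': |S_i|=[18, 12, 3, 1] end={s16} — reject; 3/3 deletions ∈↓L.
'ptpp': N↓-sim [18, 12, 7, 2, 1] end={s16} ∉↓L; 4/4 single-dels accept.
'pppp': |S_i|=[18, 12, 3, 2, 1] end={s16} — reject; 4/4 single-dels accept.
'ttttp': run [18, 16, 13, 8, 4, 1] end={s16} rej; 5/5 single-dels accept.
'pttttt': N↓-sim [18, 12, 7, 6, 3, 2, 1] end={s16} ∉↓L; 6/6 single-dels accept.
6 words, ⪯-incomp.


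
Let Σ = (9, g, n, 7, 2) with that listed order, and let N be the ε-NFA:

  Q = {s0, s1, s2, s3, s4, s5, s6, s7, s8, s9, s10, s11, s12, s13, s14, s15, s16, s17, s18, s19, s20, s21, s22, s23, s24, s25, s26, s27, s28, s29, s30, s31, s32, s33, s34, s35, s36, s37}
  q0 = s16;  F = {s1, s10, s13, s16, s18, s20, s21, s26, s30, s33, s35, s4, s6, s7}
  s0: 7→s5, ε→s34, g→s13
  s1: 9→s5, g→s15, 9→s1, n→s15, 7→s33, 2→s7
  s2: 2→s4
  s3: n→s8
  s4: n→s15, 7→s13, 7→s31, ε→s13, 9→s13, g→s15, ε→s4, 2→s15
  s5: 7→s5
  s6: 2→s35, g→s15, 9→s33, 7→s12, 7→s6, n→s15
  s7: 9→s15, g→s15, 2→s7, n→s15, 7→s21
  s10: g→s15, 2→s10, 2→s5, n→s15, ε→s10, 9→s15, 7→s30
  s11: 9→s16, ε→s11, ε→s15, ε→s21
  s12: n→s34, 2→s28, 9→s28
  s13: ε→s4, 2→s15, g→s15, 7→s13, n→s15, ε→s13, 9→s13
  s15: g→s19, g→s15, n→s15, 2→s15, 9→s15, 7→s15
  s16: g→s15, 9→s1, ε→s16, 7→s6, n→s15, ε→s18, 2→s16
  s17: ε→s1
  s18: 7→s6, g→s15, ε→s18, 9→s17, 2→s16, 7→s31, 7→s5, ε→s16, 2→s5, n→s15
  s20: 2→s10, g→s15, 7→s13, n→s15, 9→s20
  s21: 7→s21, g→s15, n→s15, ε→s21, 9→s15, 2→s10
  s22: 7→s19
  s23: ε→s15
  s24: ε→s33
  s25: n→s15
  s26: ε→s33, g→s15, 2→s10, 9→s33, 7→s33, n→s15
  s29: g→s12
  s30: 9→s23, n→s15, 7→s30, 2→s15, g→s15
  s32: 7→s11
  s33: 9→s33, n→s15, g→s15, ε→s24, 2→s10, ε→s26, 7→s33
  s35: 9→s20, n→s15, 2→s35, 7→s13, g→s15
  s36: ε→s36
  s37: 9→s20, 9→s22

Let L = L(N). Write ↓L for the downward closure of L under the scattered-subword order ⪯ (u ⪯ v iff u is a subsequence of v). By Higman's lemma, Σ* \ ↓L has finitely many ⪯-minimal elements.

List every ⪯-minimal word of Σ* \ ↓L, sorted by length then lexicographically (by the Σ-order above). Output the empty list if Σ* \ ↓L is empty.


A = [g, n, 929, 7272].

|Q|=38, |F|=14, |δ|=119 (21 ε).
min D↑ (12 st, q0=0, F={2}): 0:9→1,g→2,n→2,7→3,2→0 1:9→1,g→2,n→2,7→4,2→5 2:9→2,g→2,n→2,7→2,2→2 3:9→4,g→2,n→2,7→3,2→6 4:9→4,g→2,n→2,7→4,2→7 5:9→2,g→2,n→2,7→8,2→5 6:9→9,g→2,n→2,7→10,2→6 7:9→2,g→2,n→2,7→11,2→7 8:9→2,g→2,n→2,7→8,2→7 9:9→9,g→2,n→2,7→10,2→7 10:9→10,g→2,n→2,7→10,2→2 11:9→2,g→2,n→2,7→11,2→2 (ε-aug+det+¬).
'g': run [24, 2] end={s15,s19} rej; 1/1 del acc.
'n': run [24, 3] end={s15,s19,s34} rej; 1/1 deletions ∈↓L.
'929': |S_i|=[24, 18, 8, 3] end={s15,s19,s23} ∉↓L; 3/3 deletions ∈↓L.
'7272': N↓-sim [24, 19, 12, 8, 2] end={s15,s19} — reject; 4/4 del acc.
4 words, ⪯-incomp.


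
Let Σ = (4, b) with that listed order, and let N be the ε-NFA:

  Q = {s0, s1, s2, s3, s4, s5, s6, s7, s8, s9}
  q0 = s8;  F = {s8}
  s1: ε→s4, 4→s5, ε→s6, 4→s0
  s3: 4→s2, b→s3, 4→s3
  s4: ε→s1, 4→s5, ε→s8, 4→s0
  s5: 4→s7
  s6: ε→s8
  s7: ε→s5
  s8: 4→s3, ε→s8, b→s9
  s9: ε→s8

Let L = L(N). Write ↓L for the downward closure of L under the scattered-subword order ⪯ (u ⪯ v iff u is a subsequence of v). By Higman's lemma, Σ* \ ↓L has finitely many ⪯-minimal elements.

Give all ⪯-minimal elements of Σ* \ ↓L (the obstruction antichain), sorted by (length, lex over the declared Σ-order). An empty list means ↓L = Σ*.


Antichain: [4].

|Q|=10, |F|=1, |δ|=18 (8 ε).
min D↑ (2 st, q0=0, F={1}): 0:4→1,b→0 1:4→1,b→1 [Hopcroft].
'4': N↓-sim [4, 2] end={s2,s3} — reject; 1/1 single-dels accept.
1 obstructions.


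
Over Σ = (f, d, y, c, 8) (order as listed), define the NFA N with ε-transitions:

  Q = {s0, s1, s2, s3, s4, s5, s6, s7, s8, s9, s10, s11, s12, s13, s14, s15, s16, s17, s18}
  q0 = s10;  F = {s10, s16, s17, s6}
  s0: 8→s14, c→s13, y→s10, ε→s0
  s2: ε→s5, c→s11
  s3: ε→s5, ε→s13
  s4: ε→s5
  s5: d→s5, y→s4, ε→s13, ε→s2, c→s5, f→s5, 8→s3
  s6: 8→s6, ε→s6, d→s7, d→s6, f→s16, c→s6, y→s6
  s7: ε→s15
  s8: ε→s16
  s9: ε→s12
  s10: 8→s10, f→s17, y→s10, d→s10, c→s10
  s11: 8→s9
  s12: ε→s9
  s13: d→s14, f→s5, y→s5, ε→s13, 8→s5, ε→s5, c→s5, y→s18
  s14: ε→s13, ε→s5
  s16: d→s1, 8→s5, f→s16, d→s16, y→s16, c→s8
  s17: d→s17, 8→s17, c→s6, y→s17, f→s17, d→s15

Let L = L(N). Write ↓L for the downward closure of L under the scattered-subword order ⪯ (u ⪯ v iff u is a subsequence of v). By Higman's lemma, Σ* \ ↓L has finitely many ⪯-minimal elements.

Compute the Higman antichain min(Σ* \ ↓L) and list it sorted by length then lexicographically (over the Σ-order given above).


|Q|=19, |F|=4, |δ|=55 (16 ε).
min D↑ (5 st, q0=0, F={4}): 0:f→1,d→0,y→0,c→0,8→0 1:f→1,d→1,y→1,c→2,8→1 2:f→3,d→2,y→2,c→2,8→2 3:f→3,d→3,y→3,c→3,8→4 4:f→4,d→4,y→4,c→4,8→4 [Hopcroft].
'fcf8': |S_i|=[18, 17, 16, 13, 10] end={s11,s12,s13,s14,s18,s2,s3,s4,s5,s9} ∉↓L; 4/4 single-dels accept.
1 obstructions.

min(Σ*\↓L) = [fcf8].


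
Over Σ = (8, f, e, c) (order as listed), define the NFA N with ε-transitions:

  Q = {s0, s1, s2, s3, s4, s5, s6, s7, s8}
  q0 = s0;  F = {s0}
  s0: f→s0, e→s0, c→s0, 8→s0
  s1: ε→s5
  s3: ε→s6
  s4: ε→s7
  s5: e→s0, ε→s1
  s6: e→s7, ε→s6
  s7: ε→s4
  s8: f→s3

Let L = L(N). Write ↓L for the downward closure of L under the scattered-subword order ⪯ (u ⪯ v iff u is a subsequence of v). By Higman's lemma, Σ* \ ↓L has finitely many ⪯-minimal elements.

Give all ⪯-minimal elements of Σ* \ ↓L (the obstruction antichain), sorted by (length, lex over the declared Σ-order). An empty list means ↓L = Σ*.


|Q|=9, |F|=1, |δ|=13 (6 ε).
min D↑ (1 st, q0=0, F={}): 0:8→0,f→0,e→0,c→0.
L(D↑) = ∅; no obstructions.

min(Σ*\↓L) = [].


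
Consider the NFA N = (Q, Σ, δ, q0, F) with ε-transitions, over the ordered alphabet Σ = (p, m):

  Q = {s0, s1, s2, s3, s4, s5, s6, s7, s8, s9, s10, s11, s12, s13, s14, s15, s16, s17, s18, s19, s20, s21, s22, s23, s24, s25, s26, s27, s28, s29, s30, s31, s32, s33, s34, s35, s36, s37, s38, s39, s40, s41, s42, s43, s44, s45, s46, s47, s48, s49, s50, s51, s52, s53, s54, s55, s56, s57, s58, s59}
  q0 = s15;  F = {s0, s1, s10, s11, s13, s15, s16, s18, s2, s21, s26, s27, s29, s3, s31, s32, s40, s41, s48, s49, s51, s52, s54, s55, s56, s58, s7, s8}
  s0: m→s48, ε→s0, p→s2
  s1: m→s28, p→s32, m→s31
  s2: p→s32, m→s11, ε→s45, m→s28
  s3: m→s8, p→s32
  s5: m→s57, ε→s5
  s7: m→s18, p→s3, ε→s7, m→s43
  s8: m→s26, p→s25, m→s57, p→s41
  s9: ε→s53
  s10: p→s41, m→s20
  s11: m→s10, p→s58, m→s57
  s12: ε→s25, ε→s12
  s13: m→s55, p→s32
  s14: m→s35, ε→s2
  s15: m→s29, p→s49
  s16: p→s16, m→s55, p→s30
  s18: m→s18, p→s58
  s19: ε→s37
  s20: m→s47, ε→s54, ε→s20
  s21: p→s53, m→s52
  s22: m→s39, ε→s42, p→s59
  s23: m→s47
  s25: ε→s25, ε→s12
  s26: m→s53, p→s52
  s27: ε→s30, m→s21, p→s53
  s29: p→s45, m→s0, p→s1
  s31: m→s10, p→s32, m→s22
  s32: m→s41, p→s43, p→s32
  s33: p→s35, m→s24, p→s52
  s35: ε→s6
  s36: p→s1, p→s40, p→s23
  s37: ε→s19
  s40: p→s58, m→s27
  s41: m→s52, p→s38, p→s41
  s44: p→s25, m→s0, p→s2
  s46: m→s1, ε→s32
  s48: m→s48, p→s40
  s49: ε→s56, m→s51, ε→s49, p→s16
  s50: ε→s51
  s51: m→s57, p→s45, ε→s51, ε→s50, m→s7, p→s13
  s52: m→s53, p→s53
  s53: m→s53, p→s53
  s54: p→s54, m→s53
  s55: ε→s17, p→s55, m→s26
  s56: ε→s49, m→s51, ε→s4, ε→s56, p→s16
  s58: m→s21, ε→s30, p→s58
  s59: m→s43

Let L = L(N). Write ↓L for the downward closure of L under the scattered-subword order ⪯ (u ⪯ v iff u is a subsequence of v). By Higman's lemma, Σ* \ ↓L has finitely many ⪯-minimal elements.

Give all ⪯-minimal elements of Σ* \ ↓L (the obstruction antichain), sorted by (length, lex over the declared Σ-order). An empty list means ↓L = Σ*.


min(Σ*\↓L) = [ppmmm, ppmmpp, mppmmp, mpmmmm, mmmpmp].

|Q|=60, |F|=28, |δ|=116 (28 ε).
min D↑ (28 st, q0=0, F={22}): 0:p→1,m→2 1:p→3,m→4 2:p→5,m→6 3:p→3,m→7 4:p→8,m→9 5:p→10,m→11 6:p→12,m→13 7:p→7,m→14 8:p→10,m→7 9:p→15,m→16 10:p→10,m→17 11:p→10,m→18 12:p→10,m→19 13:p→20,m→13 14:p→21,m→22 15:p→10,m→23 16:p→24,m→16 17:p→17,m→21 18:p→17,m→25 19:p→24,m→18 20:p→24,m→26 21:p→22,m→22 22:p→22,m→22 23:p→17,m→14 24:p→24,m→27 25:p→25,m→22 26:p→22,m→27 27:p→22,m→21 [Hopcroft].
'ppmmm': run [46, 42, 22, 13, 4, 1] end={s53} ∉↓L; 5/5 deletions ∈↓L.
'ppmmpp': N↓-sim [46, 42, 22, 13, 4, 2, 1] end={s53} — reject; 6/6 del acc.
'mppmmp': N↓-sim [46, 41, 34, 16, 7, 2, 1] end={s53} — reject; 6/6 deletions ∈↓L.
'mpmmmm': |S_i|=[46, 41, 34, 28, 16, 7, 2] end={s47,s53} ∉↓L; 6/6 del acc.
'mmmpmp': run [46, 41, 36, 27, 14, 6, 1] end={s53} — reject; 6/6 single-dels accept.
5 minimals (antichain).


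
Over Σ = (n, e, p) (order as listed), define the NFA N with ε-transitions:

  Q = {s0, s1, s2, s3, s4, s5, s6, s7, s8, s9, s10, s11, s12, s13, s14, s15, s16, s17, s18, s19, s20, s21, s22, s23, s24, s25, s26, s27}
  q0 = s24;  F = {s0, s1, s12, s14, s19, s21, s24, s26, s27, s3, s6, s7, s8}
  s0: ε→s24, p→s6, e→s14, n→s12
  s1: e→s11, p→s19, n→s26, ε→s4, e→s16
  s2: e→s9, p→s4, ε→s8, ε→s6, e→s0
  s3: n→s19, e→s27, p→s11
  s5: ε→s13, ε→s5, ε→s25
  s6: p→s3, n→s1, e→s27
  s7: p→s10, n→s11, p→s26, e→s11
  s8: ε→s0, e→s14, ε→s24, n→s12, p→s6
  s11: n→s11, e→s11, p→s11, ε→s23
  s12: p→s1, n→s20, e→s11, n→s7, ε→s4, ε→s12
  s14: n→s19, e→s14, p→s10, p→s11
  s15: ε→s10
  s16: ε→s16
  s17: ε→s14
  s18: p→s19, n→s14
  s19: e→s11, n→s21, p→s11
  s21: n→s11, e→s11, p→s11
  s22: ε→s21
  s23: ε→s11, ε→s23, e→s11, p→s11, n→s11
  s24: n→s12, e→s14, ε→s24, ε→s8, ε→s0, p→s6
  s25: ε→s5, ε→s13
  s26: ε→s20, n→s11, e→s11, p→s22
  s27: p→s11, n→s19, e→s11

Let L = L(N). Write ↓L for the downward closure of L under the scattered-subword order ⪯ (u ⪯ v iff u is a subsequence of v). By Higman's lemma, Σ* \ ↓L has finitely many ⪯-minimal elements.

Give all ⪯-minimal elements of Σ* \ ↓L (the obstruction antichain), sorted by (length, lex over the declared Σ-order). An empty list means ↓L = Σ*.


min(Σ*\↓L) = [ne, ep, nnn, pee, ppp].

|Q|=28, |F|=13, |δ|=78 (24 ε).
min D↑ (12 st, q0=0, F={5}): 0:n→1,e→2,p→3 1:n→4,e→5,p→6 2:n→7,e→2,p→5 3:n→6,e→8,p→9 4:n→5,e→5,p→10 5:n→5,e→5,p→5 6:n→10,e→5,p→7 7:n→11,e→5,p→5 8:n→7,e→5,p→5 9:n→7,e→8,p→5 10:n→5,e→5,p→11 11:n→5,e→5,p→5 [Hopcroft].
'ne': |S_i|=[20, 13, 3] end={s11,s16,s23} ∉↓L; 2/2 deletions ∈↓L.
'ep': |S_i|=[20, 8, 3] end={s10,s11,s23} rej; 2/2 single-dels accept.
'nnn': |S_i|=[20, 13, 8, 2] end={s11,s23} ∉↓L; 3/3 deletions ∈↓L.
'pee': N↓-sim [20, 14, 6, 2] end={s11,s23} rej; 3/3 deletions ∈↓L.
'ppp': N↓-sim [20, 14, 7, 2] end={s11,s23} rej; 3/3 deletions ∈↓L.
5 words, ⪯-incomp.


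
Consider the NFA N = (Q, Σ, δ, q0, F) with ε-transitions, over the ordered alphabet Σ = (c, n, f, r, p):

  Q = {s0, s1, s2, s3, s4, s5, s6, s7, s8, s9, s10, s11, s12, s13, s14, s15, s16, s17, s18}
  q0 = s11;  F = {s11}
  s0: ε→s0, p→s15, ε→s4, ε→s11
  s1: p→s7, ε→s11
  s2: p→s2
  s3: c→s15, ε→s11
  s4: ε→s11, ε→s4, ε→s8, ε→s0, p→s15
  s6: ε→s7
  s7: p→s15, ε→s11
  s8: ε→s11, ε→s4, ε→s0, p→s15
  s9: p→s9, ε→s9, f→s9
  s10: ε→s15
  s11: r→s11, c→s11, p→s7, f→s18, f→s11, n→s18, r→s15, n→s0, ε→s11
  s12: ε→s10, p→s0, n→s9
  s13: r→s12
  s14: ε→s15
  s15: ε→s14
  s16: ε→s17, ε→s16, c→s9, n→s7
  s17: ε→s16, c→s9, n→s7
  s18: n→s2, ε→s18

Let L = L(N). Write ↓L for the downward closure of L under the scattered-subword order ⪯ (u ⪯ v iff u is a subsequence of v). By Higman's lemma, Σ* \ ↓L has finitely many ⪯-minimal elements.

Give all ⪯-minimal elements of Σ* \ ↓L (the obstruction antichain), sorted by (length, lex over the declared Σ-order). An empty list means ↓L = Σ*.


|Q|=19, |F|=1, |δ|=49 (24 ε).
min D↑ (1 st, q0=0, F={}): 0:c→0,n→0,f→0,r→0,p→0 [Hopcroft].
L(D↑) = ∅ ⇒ ↓L = Σ*.

A = [].


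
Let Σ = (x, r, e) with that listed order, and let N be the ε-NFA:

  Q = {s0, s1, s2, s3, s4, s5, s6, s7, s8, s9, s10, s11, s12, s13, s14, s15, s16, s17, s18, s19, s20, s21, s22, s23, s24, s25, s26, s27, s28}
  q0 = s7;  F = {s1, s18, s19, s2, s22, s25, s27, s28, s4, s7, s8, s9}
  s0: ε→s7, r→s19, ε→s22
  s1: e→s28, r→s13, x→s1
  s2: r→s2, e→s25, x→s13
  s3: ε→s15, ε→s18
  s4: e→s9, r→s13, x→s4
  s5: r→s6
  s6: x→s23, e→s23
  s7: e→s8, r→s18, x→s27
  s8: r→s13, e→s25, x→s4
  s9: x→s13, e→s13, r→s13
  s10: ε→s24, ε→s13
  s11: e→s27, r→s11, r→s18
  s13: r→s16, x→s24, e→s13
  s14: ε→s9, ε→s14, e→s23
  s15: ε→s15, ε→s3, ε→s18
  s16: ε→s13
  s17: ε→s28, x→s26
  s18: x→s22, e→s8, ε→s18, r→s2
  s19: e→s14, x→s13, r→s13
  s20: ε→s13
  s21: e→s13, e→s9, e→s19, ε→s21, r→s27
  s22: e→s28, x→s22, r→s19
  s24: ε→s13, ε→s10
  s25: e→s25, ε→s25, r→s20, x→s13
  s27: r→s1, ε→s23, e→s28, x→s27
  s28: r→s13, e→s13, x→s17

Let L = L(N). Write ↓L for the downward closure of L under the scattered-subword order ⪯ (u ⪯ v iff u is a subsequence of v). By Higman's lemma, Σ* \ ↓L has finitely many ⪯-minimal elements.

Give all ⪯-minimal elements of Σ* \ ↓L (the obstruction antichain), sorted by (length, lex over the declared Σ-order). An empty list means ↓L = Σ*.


|Q|=29, |F|=12, |δ|=72 (20 ε).
min D↑ (13 st, q0=0, F={9}): 0:x→1,r→2,e→3 1:x→1,r→4,e→5 2:x→6,r→7,e→3 3:x→8,r→9,e→10 4:x→4,r→9,e→5 5:x→5,r→9,e→9 6:x→6,r→11,e→5 7:x→9,r→7,e→10 8:x→8,r→9,e→12 9:x→9,r→9,e→9 10:x→9,r→9,e→10 11:x→9,r→9,e→12 12:x→9,r→9,e→9 (ε-aug+det+¬).
'er': run [21, 14, 5] end={s10,s13,s16,s20,s24} rej; 2/2 deletions ∈↓L.
'xrr': |S_i|=[21, 15, 12, 4] end={s10,s13,s16,s24} — reject; 3/3 del acc.
'xee': run [21, 15, 10, 5] end={s10,s13,s16,s23,s24} ∉↓L; 3/3 del acc.
'rrx': run [21, 19, 11, 4] end={s10,s13,s16,s24} rej; 3/3 single-dels accept.
'eex': |S_i|=[21, 14, 8, 4] end={s10,s13,s16,s24} — reject; 3/3 del acc.
5 obstructions.

min(Σ*\↓L) = [er, xrr, xee, rrx, eex].


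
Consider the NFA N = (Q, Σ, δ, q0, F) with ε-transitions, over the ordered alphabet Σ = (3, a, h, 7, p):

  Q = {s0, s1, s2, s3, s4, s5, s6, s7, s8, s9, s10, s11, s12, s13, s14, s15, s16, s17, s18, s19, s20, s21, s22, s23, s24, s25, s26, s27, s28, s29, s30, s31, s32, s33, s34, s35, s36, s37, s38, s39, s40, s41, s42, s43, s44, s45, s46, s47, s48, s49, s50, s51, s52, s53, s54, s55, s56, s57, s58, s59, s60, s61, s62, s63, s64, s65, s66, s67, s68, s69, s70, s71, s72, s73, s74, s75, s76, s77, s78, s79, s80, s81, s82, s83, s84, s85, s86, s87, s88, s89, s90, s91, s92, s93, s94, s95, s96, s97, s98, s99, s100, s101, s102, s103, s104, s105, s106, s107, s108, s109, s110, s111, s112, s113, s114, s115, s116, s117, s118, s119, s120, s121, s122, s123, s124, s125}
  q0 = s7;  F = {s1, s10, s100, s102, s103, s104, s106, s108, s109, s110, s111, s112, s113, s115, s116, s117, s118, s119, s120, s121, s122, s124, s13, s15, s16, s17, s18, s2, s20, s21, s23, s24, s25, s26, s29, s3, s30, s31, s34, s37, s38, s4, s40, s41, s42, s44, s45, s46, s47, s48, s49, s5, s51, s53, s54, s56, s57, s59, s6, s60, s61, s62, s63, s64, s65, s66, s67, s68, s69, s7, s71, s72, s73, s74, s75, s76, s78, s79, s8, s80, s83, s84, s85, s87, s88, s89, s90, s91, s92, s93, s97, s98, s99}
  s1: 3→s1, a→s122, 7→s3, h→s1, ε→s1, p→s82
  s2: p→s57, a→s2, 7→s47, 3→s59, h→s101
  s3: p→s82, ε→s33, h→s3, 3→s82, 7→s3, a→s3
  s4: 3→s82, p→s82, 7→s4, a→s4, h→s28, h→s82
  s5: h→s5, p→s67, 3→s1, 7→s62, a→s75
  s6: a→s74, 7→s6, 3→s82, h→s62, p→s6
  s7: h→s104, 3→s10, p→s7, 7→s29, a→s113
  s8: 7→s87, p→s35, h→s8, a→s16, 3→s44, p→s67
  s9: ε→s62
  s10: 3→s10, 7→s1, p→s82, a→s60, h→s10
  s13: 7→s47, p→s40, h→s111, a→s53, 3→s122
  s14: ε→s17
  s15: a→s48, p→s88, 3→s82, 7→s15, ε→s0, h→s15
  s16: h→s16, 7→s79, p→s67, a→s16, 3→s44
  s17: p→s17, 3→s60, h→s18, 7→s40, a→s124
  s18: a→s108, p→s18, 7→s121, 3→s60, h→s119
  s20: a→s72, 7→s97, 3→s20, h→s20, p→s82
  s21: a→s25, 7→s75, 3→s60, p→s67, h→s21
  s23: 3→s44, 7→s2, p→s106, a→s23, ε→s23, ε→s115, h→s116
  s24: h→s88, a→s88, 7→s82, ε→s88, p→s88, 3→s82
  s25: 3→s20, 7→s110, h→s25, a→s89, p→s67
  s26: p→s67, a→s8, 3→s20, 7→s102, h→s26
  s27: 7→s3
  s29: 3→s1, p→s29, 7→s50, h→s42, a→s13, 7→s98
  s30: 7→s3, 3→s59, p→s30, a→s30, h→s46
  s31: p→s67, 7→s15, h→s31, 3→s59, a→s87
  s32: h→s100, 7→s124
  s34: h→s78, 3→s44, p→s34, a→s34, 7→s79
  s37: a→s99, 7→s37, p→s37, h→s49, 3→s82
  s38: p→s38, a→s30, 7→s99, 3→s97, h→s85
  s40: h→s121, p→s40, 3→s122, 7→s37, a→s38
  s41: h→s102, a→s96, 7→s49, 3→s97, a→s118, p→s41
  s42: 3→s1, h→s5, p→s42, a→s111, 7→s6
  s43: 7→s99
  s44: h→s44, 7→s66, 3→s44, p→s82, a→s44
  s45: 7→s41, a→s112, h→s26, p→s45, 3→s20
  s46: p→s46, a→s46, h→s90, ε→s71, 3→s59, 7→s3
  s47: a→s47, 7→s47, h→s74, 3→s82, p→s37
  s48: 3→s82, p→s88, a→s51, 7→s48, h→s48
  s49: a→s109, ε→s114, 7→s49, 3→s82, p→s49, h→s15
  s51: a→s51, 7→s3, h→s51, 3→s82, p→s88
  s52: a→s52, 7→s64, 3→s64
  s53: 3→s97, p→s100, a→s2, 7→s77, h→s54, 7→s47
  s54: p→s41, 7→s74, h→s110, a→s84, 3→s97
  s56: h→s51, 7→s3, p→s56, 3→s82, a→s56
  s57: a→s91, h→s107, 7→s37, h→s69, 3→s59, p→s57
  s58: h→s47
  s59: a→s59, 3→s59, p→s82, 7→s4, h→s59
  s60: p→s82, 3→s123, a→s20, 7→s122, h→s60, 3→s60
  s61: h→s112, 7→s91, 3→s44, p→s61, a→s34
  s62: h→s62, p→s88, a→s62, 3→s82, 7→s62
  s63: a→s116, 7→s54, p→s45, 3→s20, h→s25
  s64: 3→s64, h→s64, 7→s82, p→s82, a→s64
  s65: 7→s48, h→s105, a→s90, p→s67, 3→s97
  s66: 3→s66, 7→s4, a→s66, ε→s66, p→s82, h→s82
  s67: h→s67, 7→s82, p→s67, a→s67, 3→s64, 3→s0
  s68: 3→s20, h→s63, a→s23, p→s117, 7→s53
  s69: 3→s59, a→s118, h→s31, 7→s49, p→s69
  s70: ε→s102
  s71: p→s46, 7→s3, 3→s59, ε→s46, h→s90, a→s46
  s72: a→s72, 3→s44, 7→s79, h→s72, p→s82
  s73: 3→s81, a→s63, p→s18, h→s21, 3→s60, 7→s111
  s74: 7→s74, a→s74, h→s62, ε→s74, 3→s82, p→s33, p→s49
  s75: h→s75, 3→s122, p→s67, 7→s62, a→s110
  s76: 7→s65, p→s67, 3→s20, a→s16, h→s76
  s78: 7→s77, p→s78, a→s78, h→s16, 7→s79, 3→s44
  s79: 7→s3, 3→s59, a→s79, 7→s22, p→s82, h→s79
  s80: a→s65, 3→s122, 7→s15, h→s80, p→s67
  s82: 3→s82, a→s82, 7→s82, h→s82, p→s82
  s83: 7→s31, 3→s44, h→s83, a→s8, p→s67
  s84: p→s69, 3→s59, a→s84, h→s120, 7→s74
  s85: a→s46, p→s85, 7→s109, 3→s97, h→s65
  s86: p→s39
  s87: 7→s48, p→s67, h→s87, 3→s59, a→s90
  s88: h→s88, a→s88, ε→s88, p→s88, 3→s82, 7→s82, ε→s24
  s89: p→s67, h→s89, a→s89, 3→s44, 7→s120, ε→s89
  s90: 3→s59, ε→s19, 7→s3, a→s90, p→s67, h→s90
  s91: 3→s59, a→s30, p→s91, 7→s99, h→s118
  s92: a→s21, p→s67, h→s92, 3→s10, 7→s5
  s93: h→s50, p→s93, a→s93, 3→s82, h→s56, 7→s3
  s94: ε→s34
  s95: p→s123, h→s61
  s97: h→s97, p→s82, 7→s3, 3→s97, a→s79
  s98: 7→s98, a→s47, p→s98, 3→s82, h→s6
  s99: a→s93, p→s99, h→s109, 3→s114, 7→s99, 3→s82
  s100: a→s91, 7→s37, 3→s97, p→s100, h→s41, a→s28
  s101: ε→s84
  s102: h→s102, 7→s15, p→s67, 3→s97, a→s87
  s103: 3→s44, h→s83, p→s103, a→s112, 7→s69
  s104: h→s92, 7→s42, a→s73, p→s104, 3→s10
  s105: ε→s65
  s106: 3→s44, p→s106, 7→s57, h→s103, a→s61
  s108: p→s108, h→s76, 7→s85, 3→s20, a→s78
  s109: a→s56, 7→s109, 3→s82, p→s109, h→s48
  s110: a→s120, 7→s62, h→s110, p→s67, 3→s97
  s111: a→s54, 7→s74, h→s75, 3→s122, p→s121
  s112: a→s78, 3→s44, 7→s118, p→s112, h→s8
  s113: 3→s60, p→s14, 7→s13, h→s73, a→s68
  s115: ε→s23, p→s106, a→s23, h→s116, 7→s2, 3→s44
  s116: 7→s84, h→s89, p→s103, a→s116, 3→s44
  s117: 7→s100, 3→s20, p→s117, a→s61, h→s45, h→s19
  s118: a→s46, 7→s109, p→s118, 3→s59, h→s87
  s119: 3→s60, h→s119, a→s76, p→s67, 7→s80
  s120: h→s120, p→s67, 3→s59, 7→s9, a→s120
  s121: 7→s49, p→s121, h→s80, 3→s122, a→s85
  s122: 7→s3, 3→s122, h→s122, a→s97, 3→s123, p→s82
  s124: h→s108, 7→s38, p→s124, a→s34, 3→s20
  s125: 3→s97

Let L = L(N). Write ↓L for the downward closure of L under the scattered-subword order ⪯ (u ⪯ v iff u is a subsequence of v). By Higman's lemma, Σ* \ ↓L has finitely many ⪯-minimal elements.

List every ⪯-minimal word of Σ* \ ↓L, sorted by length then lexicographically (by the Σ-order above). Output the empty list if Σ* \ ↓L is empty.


|Q|=126, |F|=93, |δ|=521 (22 ε).
min D↑ (91 st, q0=0, F={7}): 0:3→1,a→2,h→3,7→4,p→0 1:3→1,a→5,h→1,7→6,p→7 2:3→5,a→8,h→9,7→10,p→11 3:3→1,a→9,h→12,7→13,p→3 4:3→6,a→10,h→13,7→14,p→4 5:3→5,a→15,h→5,7→16,p→7 6:3→6,a→16,h→6,7→17,p→7 7:3→7,a→7,h→7,7→7,p→7 8:3→15,a→18,h→19,7→20,p→21 9:3→5,a→19,h→22,7→23,p→24 10:3→16,a→20,h→23,7→25,p→26 11:3→5,a→27,h→24,7→26,p→11 12:3→1,a→22,h→12,7→28,p→29 13:3→6,a→23,h→28,7→30,p→13 14:3→7,a→25,h→30,7→14,p→14 15:3→15,a→31,h→15,7→32,p→7 16:3→16,a→32,h→16,7→17,p→7 17:3→7,a→17,h→17,7→17,p→7 18:3→33,a→18,h→34,7→35,p→36 19:3→15,a→34,h→37,7→38,p→39 20:3→32,a→35,h→38,7→25,p→40 21:3→15,a→41,h→39,7→40,p→21 22:3→5,a→37,h→22,7→42,p→29 23:3→16,a→38,h→42,7→43,p→44 24:3→5,a→45,h→46,7→44,p→24 25:3→7,a→25,h→43,7→25,p→47 26:3→16,a→48,h→44,7→47,p→26 27:3→15,a→49,h→45,7→48,p→27 28:3→6,a→42,h→28,7→50,p→29 29:3→51,a→29,h→29,7→7,p→29 30:3→7,a→43,h→50,7→30,p→30 31:3→33,a→31,h→31,7→52,p→7 32:3→32,a→52,h→32,7→17,p→7 33:3→33,a→33,h→33,7→53,p→7 34:3→33,a→34,h→54,7→55,p→56 35:3→57,a→35,h→55,7→25,p→58 36:3→33,a→41,h→56,7→58,p→36 37:3→15,a→54,h→37,7→59,p→29 38:3→32,a→55,h→59,7→43,p→60 39:3→15,a→61,h→62,7→60,p→39 40:3→32,a→63,h→60,7→47,p→40 41:3→33,a→49,h→61,7→63,p→41 42:3→16,a→59,h→42,7→50,p→29 43:3→7,a→43,h→50,7→43,p→64 44:3→16,a→65,h→66,7→64,p→44 45:3→15,a→67,h→68,7→65,p→45 46:3→5,a→68,h→46,7→66,p→29 47:3→7,a→69,h→64,7→47,p→47 48:3→32,a→70,h→65,7→69,p→48 49:3→33,a→49,h→67,7→52,p→49 50:3→7,a→50,h→50,7→50,p→71 51:3→51,a→51,h→51,7→7,p→7 52:3→57,a→52,h→52,7→17,p→7 53:3→53,a→53,h→7,7→72,p→7 54:3→33,a→54,h→54,7→73,p→29 55:3→57,a→55,h→73,7→43,p→74 56:3→33,a→61,h→75,7→74,p→56 57:3→57,a→57,h→57,7→72,p→7 58:3→57,a→63,h→74,7→47,p→58 59:3→32,a→73,h→59,7→50,p→29 60:3→32,a→76,h→77,7→64,p→60 61:3→33,a→67,h→78,7→76,p→61 62:3→15,a→78,h→62,7→77,p→29 63:3→57,a→70,h→76,7→69,p→63 64:3→7,a→79,h→80,7→64,p→64 65:3→32,a→81,h→82,7→79,p→65 66:3→16,a→82,h→66,7→80,p→29 67:3→33,a→67,h→83,7→52,p→67 68:3→15,a→83,h→68,7→82,p→29 69:3→7,a→84,h→79,7→69,p→69 70:3→57,a→70,h→81,7→17,p→70 71:3→7,a→71,h→71,7→7,p→71 72:3→7,a→72,h→7,7→72,p→7 73:3→57,a→73,h→73,7→50,p→29 74:3→57,a→76,h→85,7→64,p→74 75:3→33,a→78,h→75,7→85,p→29 76:3→57,a→81,h→86,7→79,p→76 77:3→32,a→86,h→77,7→80,p→29 78:3→33,a→83,h→78,7→86,p→29 79:3→7,a→87,h→88,7→79,p→79 80:3→7,a→88,h→80,7→80,p→71 81:3→57,a→81,h→89,7→17,p→81 82:3→32,a→89,h→82,7→88,p→29 83:3→33,a→83,h→83,7→52,p→29 84:3→7,a→84,h→87,7→17,p→84 85:3→57,a→86,h→85,7→80,p→29 86:3→57,a→89,h→86,7→88,p→29 87:3→7,a→87,h→90,7→17,p→87 88:3→7,a→90,h→88,7→88,p→71 89:3→57,a→89,h→89,7→17,p→29 90:3→7,a→90,h→90,7→17,p→71 (ε-aug+det+¬).
'3p': N↓-sim [111, 22, 1] end={s82} ∉↓L; 2/2 del acc.
'773': N↓-sim [111, 72, 27, 2] end={s114,s82} rej; 3/3 single-dels accept.
'hhp7': |S_i|=[111, 84, 51, 7, 1] end={s82} ∉↓L; 4/4 deletions ∈↓L.
'aaa37h': run [111, 101, 84, 63, 9, 4, 2] end={s28,s82} ∉↓L; 6/6 deletions ∈↓L.
'apaa7p': run [111, 101, 76, 50, 29, 10, 1] end={s82} — reject; 6/6 single-dels accept.
5 obstructions.

A = [3p, 773, hhp7, aaa37h, apaa7p].
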